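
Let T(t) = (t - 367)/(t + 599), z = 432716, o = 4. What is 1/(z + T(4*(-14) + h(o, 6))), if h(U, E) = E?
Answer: 183/79186889 ≈ 2.3110e-6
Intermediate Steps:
T(t) = (-367 + t)/(599 + t)
1/(z + T(4*(-14) + h(o, 6))) = 1/(432716 + (-367 + (4*(-14) + 6))/(599 + (4*(-14) + 6))) = 1/(432716 + (-367 + (-56 + 6))/(599 + (-56 + 6))) = 1/(432716 + (-367 - 50)/(599 - 50)) = 1/(432716 - 417/549) = 1/(432716 + (1/549)*(-417)) = 1/(432716 - 139/183) = 1/(79186889/183) = 183/79186889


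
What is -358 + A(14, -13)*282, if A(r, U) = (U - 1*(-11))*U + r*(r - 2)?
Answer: 54350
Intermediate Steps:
A(r, U) = U*(11 + U) + r*(-2 + r) (A(r, U) = (U + 11)*U + r*(-2 + r) = (11 + U)*U + r*(-2 + r) = U*(11 + U) + r*(-2 + r))
-358 + A(14, -13)*282 = -358 + ((-13)² + 14² - 2*14 + 11*(-13))*282 = -358 + (169 + 196 - 28 - 143)*282 = -358 + 194*282 = -358 + 54708 = 54350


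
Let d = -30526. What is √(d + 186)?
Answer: 2*I*√7585 ≈ 174.18*I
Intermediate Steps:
√(d + 186) = √(-30526 + 186) = √(-30340) = 2*I*√7585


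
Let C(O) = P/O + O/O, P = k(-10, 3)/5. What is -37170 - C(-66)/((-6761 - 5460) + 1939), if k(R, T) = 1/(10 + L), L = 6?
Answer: -2017920637921/54288960 ≈ -37170.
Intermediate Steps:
k(R, T) = 1/16 (k(R, T) = 1/(10 + 6) = 1/16)
P = 1/80 (P = (1/16)/5 = (1/16)*(⅕) = 1/80 ≈ 0.012500)
C(O) = 1 + 1/(80*O) (C(O) = 1/(80*O) + O/O = 1/(80*O) + 1 = 1 + 1/(80*O))
-37170 - C(-66)/((-6761 - 5460) + 1939) = -37170 - (1/80 - 66)/(-66)/((-6761 - 5460) + 1939) = -37170 - (-1/66*(-5279/80))/(-12221 + 1939) = -37170 - 5279/(5280*(-10282)) = -37170 - 5279*(-1)/(5280*10282) = -37170 - 1*(-5279/54288960) = -37170 + 5279/54288960 = -2017920637921/54288960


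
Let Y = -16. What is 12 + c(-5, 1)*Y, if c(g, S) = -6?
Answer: 108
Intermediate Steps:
12 + c(-5, 1)*Y = 12 - 6*(-16) = 12 + 96 = 108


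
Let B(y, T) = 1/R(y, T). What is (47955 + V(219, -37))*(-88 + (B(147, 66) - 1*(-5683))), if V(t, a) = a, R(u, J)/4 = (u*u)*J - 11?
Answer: 764722775986819/2852366 ≈ 2.6810e+8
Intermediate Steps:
R(u, J) = -44 + 4*J*u**2 (R(u, J) = 4*((u*u)*J - 11) = 4*(u**2*J - 11) = 4*(J*u**2 - 11) = 4*(-11 + J*u**2) = -44 + 4*J*u**2)
B(y, T) = 1/(-44 + 4*T*y**2)
(47955 + V(219, -37))*(-88 + (B(147, 66) - 1*(-5683))) = (47955 - 37)*(-88 + (1/(4*(-11 + 66*147**2)) - 1*(-5683))) = 47918*(-88 + (1/(4*(-11 + 66*21609)) + 5683)) = 47918*(-88 + (1/(4*(-11 + 1426194)) + 5683)) = 47918*(-88 + ((1/4)/1426183 + 5683)) = 47918*(-88 + ((1/4)*(1/1426183) + 5683)) = 47918*(-88 + (1/5704732 + 5683)) = 47918*(-88 + 32419991957/5704732) = 47918*(31917975541/5704732) = 764722775986819/2852366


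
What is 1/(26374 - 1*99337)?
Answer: -1/72963 ≈ -1.3706e-5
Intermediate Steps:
1/(26374 - 1*99337) = 1/(26374 - 99337) = 1/(-72963) = -1/72963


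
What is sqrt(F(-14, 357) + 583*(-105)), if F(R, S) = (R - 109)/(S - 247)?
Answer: 27*I*sqrt(1016070)/110 ≈ 247.42*I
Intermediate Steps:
F(R, S) = (-109 + R)/(-247 + S)
sqrt(F(-14, 357) + 583*(-105)) = sqrt((-109 - 14)/(-247 + 357) + 583*(-105)) = sqrt(-123/110 - 61215) = sqrt(-6733773/110) = 27*I*sqrt(1016070)/110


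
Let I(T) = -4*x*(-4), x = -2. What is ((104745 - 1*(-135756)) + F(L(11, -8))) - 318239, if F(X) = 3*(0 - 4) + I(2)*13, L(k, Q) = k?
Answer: -78166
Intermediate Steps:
I(T) = -32 (I(T) = -4*(-2)*(-4) = 8*(-4) = -32)
F(X) = -428 (F(X) = 3*(0 - 4) - 32*13 = 3*(-4) - 416 = -12 - 416 = -428)
((104745 - 1*(-135756)) + F(L(11, -8))) - 318239 = ((104745 - 1*(-135756)) - 428) - 318239 = ((104745 + 135756) - 428) - 318239 = (240501 - 428) - 318239 = 240073 - 318239 = -78166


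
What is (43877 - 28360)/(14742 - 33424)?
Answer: -15517/18682 ≈ -0.83059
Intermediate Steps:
(43877 - 28360)/(14742 - 33424) = 15517/(-18682) = 15517*(-1/18682) = -15517/18682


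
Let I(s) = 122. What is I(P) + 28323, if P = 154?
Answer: 28445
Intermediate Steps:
I(P) + 28323 = 122 + 28323 = 28445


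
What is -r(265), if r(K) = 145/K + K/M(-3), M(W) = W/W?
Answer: -14074/53 ≈ -265.55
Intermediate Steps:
M(W) = 1
r(K) = K + 145/K (r(K) = 145/K + K/1 = 145/K + K*1 = 145/K + K = K + 145/K)
-r(265) = -(265 + 145/265) = -(265 + 145*(1/265)) = -(265 + 29/53) = -1*14074/53 = -14074/53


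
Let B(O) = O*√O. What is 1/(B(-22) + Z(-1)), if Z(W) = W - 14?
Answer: I/(-15*I + 22*√22) ≈ -0.0013796 + 0.0094904*I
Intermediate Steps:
B(O) = O^(3/2)
Z(W) = -14 + W
1/(B(-22) + Z(-1)) = 1/((-22)^(3/2) + (-14 - 1)) = 1/(-22*I*√22 - 15) = 1/(-15 - 22*I*√22)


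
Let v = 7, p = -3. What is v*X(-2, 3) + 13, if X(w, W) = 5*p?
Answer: -92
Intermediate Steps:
X(w, W) = -15 (X(w, W) = 5*(-3) = -15)
v*X(-2, 3) + 13 = 7*(-15) + 13 = -105 + 13 = -92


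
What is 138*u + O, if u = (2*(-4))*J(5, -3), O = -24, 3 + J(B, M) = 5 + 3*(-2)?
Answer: 4392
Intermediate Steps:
J(B, M) = -4 (J(B, M) = -3 + (5 + 3*(-2)) = -3 + (5 - 6) = -3 - 1 = -4)
u = 32 (u = (2*(-4))*(-4) = -8*(-4) = 32)
138*u + O = 138*32 - 24 = 4416 - 24 = 4392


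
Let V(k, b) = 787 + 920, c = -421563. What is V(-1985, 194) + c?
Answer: -419856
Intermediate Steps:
V(k, b) = 1707
V(-1985, 194) + c = 1707 - 421563 = -419856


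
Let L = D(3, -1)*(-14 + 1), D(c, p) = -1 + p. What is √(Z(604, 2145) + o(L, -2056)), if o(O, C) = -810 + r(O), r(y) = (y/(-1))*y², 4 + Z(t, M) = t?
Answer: I*√17786 ≈ 133.36*I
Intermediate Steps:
Z(t, M) = -4 + t
r(y) = -y³ (r(y) = (y*(-1))*y² = (-y)*y² = -y³)
L = 26 (L = (-1 - 1)*(-14 + 1) = -2*(-13) = 26)
o(O, C) = -810 - O³
√(Z(604, 2145) + o(L, -2056)) = √((-4 + 604) + (-810 - 1*26³)) = √(600 + (-810 - 1*17576)) = √(600 + (-810 - 17576)) = √(600 - 18386) = √(-17786) = I*√17786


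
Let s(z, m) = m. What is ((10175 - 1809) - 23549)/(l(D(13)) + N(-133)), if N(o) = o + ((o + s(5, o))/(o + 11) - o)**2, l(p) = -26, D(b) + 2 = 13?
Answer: -56495943/67404877 ≈ -0.83816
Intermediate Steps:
D(b) = 11 (D(b) = -2 + 13 = 11)
N(o) = o + (-o + 2*o/(11 + o))**2 (N(o) = o + ((o + o)/(o + 11) - o)**2 = o + ((2*o)/(11 + o) - o)**2 = o + (2*o/(11 + o) - o)**2 = o + (-o + 2*o/(11 + o))**2)
((10175 - 1809) - 23549)/(l(D(13)) + N(-133)) = ((10175 - 1809) - 23549)/(-26 + (-133 + (-133)**2*(9 - 133)**2/(11 - 133)**2)) = (8366 - 23549)/(-26 + (-133 + 17689*(-124)**2/(-122)**2)) = -15183/(-26 + (-133 + 17689*15376*(1/14884))) = -15183/(-26 + (-133 + 67996516/3721)) = -15183/(-26 + 67501623/3721) = -15183/67404877/3721 = -15183*3721/67404877 = -56495943/67404877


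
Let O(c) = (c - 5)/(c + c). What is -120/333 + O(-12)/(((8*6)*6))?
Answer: -91531/255744 ≈ -0.35790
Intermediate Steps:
O(c) = (-5 + c)/(2*c) (O(c) = (-5 + c)/((2*c)) = (-5 + c)*(1/(2*c)) = (-5 + c)/(2*c))
-120/333 + O(-12)/(((8*6)*6)) = -120/333 + ((½)*(-5 - 12)/(-12))/(((8*6)*6)) = -120*1/333 + ((½)*(-1/12)*(-17))/((48*6)) = -40/111 + (17/24)/288 = -40/111 + (17/24)*(1/288) = -40/111 + 17/6912 = -91531/255744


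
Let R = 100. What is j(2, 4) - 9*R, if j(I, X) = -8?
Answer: -908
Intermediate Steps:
j(2, 4) - 9*R = -8 - 9*100 = -8 - 900 = -908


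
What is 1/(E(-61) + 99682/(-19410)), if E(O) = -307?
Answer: -9705/3029276 ≈ -0.0032037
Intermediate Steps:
1/(E(-61) + 99682/(-19410)) = 1/(-307 + 99682/(-19410)) = 1/(-307 + 99682*(-1/19410)) = 1/(-307 - 49841/9705) = 1/(-3029276/9705) = -9705/3029276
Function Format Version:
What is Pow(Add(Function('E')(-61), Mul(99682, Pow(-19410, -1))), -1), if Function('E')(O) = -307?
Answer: Rational(-9705, 3029276) ≈ -0.0032037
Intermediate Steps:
Pow(Add(Function('E')(-61), Mul(99682, Pow(-19410, -1))), -1) = Pow(Add(-307, Mul(99682, Pow(-19410, -1))), -1) = Pow(Add(-307, Mul(99682, Rational(-1, 19410))), -1) = Pow(Add(-307, Rational(-49841, 9705)), -1) = Pow(Rational(-3029276, 9705), -1) = Rational(-9705, 3029276)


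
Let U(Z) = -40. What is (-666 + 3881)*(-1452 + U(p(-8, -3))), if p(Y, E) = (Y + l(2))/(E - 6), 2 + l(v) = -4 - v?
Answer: -4796780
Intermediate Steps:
l(v) = -6 - v (l(v) = -2 + (-4 - v) = -6 - v)
p(Y, E) = (-8 + Y)/(-6 + E) (p(Y, E) = (Y + (-6 - 1*2))/(E - 6) = (Y + (-6 - 2))/(-6 + E) = (Y - 8)/(-6 + E) = (-8 + Y)/(-6 + E))
(-666 + 3881)*(-1452 + U(p(-8, -3))) = (-666 + 3881)*(-1452 - 40) = 3215*(-1492) = -4796780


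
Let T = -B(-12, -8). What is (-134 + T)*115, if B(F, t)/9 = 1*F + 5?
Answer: -8165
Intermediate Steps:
B(F, t) = 45 + 9*F (B(F, t) = 9*(1*F + 5) = 9*(F + 5) = 9*(5 + F) = 45 + 9*F)
T = 63 (T = -(45 + 9*(-12)) = -(45 - 108) = -1*(-63) = 63)
(-134 + T)*115 = (-134 + 63)*115 = -71*115 = -8165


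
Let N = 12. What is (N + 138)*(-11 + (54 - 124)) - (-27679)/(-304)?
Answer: -3721279/304 ≈ -12241.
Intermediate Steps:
(N + 138)*(-11 + (54 - 124)) - (-27679)/(-304) = (12 + 138)*(-11 + (54 - 124)) - (-27679)/(-304) = 150*(-11 - 70) - (-27679)*(-1)/304 = 150*(-81) - 89*311/304 = -12150 - 27679/304 = -3721279/304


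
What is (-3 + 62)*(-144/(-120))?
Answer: 354/5 ≈ 70.800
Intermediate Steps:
(-3 + 62)*(-144/(-120)) = 59*(-144*(-1/120)) = 59*(6/5) = 354/5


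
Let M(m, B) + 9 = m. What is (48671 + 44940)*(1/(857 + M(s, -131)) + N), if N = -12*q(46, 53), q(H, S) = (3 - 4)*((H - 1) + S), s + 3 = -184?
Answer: 72767293907/661 ≈ 1.1009e+8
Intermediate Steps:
s = -187 (s = -3 - 184 = -187)
M(m, B) = -9 + m
q(H, S) = 1 - H - S (q(H, S) = -((-1 + H) + S) = -(-1 + H + S) = 1 - H - S)
N = 1176 (N = -12*(1 - 1*46 - 1*53) = -12*(1 - 46 - 53) = -12*(-98) = 1176)
(48671 + 44940)*(1/(857 + M(s, -131)) + N) = (48671 + 44940)*(1/(857 + (-9 - 187)) + 1176) = 93611*(1/(857 - 196) + 1176) = 93611*(1/661 + 1176) = 93611*(777337/661) = 72767293907/661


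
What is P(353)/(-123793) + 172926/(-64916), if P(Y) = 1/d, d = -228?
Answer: -1220200597897/458060344116 ≈ -2.6638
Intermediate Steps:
P(Y) = -1/228 (P(Y) = 1/(-228) = -1/228)
P(353)/(-123793) + 172926/(-64916) = -1/228/(-123793) + 172926/(-64916) = -1/228*(-1/123793) + 172926*(-1/64916) = 1/28224804 - 86463/32458 = -1220200597897/458060344116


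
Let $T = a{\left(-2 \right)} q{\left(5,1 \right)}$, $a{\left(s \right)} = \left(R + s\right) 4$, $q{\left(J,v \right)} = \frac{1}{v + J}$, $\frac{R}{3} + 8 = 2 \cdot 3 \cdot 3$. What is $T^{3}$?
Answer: $\frac{175616}{27} \approx 6504.3$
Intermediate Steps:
$R = 30$ ($R = -24 + 3 \cdot 2 \cdot 3 \cdot 3 = -24 + 3 \cdot 6 \cdot 3 = -24 + 3 \cdot 18 = -24 + 54 = 30$)
$q{\left(J,v \right)} = \frac{1}{J + v}$
$a{\left(s \right)} = 120 + 4 s$ ($a{\left(s \right)} = \left(30 + s\right) 4 = 120 + 4 s$)
$T = \frac{56}{3}$ ($T = \frac{120 + 4 \left(-2\right)}{5 + 1} = \frac{120 - 8}{6} = 112 \cdot \frac{1}{6} = \frac{56}{3} \approx 18.667$)
$T^{3} = \left(\frac{56}{3}\right)^{3} = \frac{175616}{27}$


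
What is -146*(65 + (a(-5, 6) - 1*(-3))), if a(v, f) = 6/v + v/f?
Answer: -144467/15 ≈ -9631.1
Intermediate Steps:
-146*(65 + (a(-5, 6) - 1*(-3))) = -146*(65 + ((6/(-5) - 5/6) - 1*(-3))) = -146*(65 + ((6*(-⅕) - 5*⅙) + 3)) = -146*(65 + ((-6/5 - ⅚) + 3)) = -146*(65 + (-61/30 + 3)) = -146*(65 + 29/30) = -146*1979/30 = -144467/15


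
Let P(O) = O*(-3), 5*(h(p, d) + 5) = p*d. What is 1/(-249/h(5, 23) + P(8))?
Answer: -6/227 ≈ -0.026432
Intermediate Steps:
h(p, d) = -5 + d*p/5 (h(p, d) = -5 + (p*d)/5 = -5 + (d*p)/5 = -5 + d*p/5)
P(O) = -3*O
1/(-249/h(5, 23) + P(8)) = 1/(-249/(-5 + (⅕)*23*5) - 3*8) = 1/(-249/(-5 + 23) - 24) = 1/(-249/18 - 24) = 1/(-249*1/18 - 24) = 1/(-83/6 - 24) = 1/(-227/6) = -6/227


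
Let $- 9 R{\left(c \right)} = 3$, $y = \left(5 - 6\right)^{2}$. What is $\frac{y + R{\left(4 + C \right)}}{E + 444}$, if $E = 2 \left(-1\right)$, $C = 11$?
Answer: $\frac{1}{663} \approx 0.0015083$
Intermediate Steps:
$y = 1$ ($y = \left(-1\right)^{2} = 1$)
$R{\left(c \right)} = - \frac{1}{3}$ ($R{\left(c \right)} = \left(- \frac{1}{9}\right) 3 = - \frac{1}{3}$)
$E = -2$
$\frac{y + R{\left(4 + C \right)}}{E + 444} = \frac{1 - \frac{1}{3}}{-2 + 444} = \frac{2}{3 \cdot 442} = \frac{2}{3} \cdot \frac{1}{442} = \frac{1}{663}$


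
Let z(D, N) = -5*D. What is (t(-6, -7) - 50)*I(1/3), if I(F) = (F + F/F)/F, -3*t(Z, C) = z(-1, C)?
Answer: -620/3 ≈ -206.67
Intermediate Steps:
t(Z, C) = -5/3 (t(Z, C) = -(-5)*(-1)/3 = -1/3*5 = -5/3)
I(F) = (1 + F)/F (I(F) = (F + 1)/F = (1 + F)/F)
(t(-6, -7) - 50)*I(1/3) = (-5/3 - 50)*((1 + 1/3)/(1/3)) = -155*(1 + 1/3)/(3*1/3) = -155*4/3 = -155/3*4 = -620/3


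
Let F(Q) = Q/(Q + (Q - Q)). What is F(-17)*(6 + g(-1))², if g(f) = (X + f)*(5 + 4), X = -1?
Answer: 144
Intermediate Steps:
g(f) = -9 + 9*f (g(f) = (-1 + f)*(5 + 4) = (-1 + f)*9 = -9 + 9*f)
F(Q) = 1 (F(Q) = Q/(Q + 0) = Q/Q = 1)
F(-17)*(6 + g(-1))² = 1*(6 + (-9 + 9*(-1)))² = 1*(6 + (-9 - 9))² = 1*(6 - 18)² = 1*(-12)² = 1*144 = 144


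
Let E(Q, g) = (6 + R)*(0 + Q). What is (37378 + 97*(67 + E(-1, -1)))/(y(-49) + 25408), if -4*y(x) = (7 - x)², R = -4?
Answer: 14561/8208 ≈ 1.7740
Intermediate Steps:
y(x) = -(7 - x)²/4
E(Q, g) = 2*Q (E(Q, g) = (6 - 4)*(0 + Q) = 2*Q)
(37378 + 97*(67 + E(-1, -1)))/(y(-49) + 25408) = (37378 + 97*(67 + 2*(-1)))/(-(-7 - 49)²/4 + 25408) = (37378 + 97*(67 - 2))/(-¼*(-56)² + 25408) = (37378 + 97*65)/(-¼*3136 + 25408) = (37378 + 6305)/(-784 + 25408) = 43683/24624 = 43683*(1/24624) = 14561/8208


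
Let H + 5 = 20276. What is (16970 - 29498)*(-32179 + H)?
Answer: 149183424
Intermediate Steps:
H = 20271 (H = -5 + 20276 = 20271)
(16970 - 29498)*(-32179 + H) = (16970 - 29498)*(-32179 + 20271) = -12528*(-11908) = 149183424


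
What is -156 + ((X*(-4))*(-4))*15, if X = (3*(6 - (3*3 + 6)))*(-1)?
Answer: 6324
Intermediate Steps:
X = 27 (X = (3*(6 - (9 + 6)))*(-1) = (3*(6 - 1*15))*(-1) = (3*(6 - 15))*(-1) = (3*(-9))*(-1) = -27*(-1) = 27)
-156 + ((X*(-4))*(-4))*15 = -156 + ((27*(-4))*(-4))*15 = -156 - 108*(-4)*15 = -156 + 432*15 = -156 + 6480 = 6324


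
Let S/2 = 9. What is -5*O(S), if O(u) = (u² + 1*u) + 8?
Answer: -1750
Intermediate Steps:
S = 18 (S = 2*9 = 18)
O(u) = 8 + u + u² (O(u) = (u² + u) + 8 = (u + u²) + 8 = 8 + u + u²)
-5*O(S) = -5*(8 + 18 + 18²) = -5*(8 + 18 + 324) = -5*350 = -1750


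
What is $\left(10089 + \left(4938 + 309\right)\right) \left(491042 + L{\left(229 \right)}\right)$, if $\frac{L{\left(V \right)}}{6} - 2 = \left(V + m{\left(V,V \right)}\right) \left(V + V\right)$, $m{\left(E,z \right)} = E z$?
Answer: $2227219889904$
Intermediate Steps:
$L{\left(V \right)} = 12 + 12 V \left(V + V^{2}\right)$ ($L{\left(V \right)} = 12 + 6 \left(V + V V\right) \left(V + V\right) = 12 + 6 \left(V + V^{2}\right) 2 V = 12 + 6 \cdot 2 V \left(V + V^{2}\right) = 12 + 12 V \left(V + V^{2}\right)$)
$\left(10089 + \left(4938 + 309\right)\right) \left(491042 + L{\left(229 \right)}\right) = \left(10089 + \left(4938 + 309\right)\right) \left(491042 + \left(12 + 12 \cdot 229^{2} + 12 \cdot 229^{3}\right)\right) = \left(10089 + 5247\right) \left(491042 + \left(12 + 12 \cdot 52441 + 12 \cdot 12008989\right)\right) = 15336 \left(491042 + \left(12 + 629292 + 144107868\right)\right) = 15336 \left(491042 + 144737172\right) = 15336 \cdot 145228214 = 2227219889904$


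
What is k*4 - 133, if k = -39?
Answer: -289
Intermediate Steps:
k*4 - 133 = -39*4 - 133 = -156 - 133 = -289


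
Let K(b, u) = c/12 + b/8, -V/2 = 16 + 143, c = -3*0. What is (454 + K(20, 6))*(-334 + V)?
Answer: -297638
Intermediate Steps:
c = 0
V = -318 (V = -2*(16 + 143) = -2*159 = -318)
K(b, u) = b/8 (K(b, u) = 0/12 + b/8 = 0*(1/12) + b*(⅛) = 0 + b/8 = b/8)
(454 + K(20, 6))*(-334 + V) = (454 + (⅛)*20)*(-334 - 318) = (454 + 5/2)*(-652) = (913/2)*(-652) = -297638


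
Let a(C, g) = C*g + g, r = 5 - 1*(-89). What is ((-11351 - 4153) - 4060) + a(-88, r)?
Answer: -27742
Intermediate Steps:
r = 94 (r = 5 + 89 = 94)
a(C, g) = g + C*g
((-11351 - 4153) - 4060) + a(-88, r) = ((-11351 - 4153) - 4060) + 94*(1 - 88) = (-15504 - 4060) + 94*(-87) = -19564 - 8178 = -27742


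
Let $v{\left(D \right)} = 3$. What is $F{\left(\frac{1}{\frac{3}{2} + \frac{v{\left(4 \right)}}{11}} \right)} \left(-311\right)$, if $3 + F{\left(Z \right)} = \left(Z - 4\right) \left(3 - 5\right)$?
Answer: $- \frac{46961}{39} \approx -1204.1$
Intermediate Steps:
$F{\left(Z \right)} = 5 - 2 Z$ ($F{\left(Z \right)} = -3 + \left(Z - 4\right) \left(3 - 5\right) = -3 + \left(-4 + Z\right) \left(-2\right) = -3 - \left(-8 + 2 Z\right) = 5 - 2 Z$)
$F{\left(\frac{1}{\frac{3}{2} + \frac{v{\left(4 \right)}}{11}} \right)} \left(-311\right) = \left(5 - \frac{2}{\frac{3}{2} + \frac{3}{11}}\right) \left(-311\right) = \left(5 - \frac{2}{\frac{39}{22}}\right) \left(-311\right) = \left(5 - \frac{44}{39}\right) \left(-311\right) = \frac{151}{39} \left(-311\right) = - \frac{46961}{39}$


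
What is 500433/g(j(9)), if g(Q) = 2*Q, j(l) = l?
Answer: 166811/6 ≈ 27802.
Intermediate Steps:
500433/g(j(9)) = 500433/((2*9)) = 500433/18 = 500433*(1/18) = 166811/6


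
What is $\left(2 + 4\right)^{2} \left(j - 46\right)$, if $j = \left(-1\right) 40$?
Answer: $-3096$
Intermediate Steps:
$j = -40$
$\left(2 + 4\right)^{2} \left(j - 46\right) = \left(2 + 4\right)^{2} \left(-40 - 46\right) = 6^{2} \left(-86\right) = 36 \left(-86\right) = -3096$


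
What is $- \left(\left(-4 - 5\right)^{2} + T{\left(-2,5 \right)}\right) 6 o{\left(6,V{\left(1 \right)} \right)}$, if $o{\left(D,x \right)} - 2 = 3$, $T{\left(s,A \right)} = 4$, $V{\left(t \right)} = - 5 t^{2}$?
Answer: $-2550$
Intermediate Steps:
$o{\left(D,x \right)} = 5$ ($o{\left(D,x \right)} = 2 + 3 = 5$)
$- \left(\left(-4 - 5\right)^{2} + T{\left(-2,5 \right)}\right) 6 o{\left(6,V{\left(1 \right)} \right)} = - \left(\left(-4 - 5\right)^{2} + 4\right) 6 \cdot 5 = - \left(\left(-9\right)^{2} + 4\right) 6 \cdot 5 = - \left(81 + 4\right) 6 \cdot 5 = - 85 \cdot 6 \cdot 5 = - 510 \cdot 5 = \left(-1\right) 2550 = -2550$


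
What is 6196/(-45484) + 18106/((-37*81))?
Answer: -210525679/34078887 ≈ -6.1776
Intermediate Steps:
6196/(-45484) + 18106/((-37*81)) = 6196*(-1/45484) + 18106/(-2997) = -1549/11371 + 18106*(-1/2997) = -1549/11371 - 18106/2997 = -210525679/34078887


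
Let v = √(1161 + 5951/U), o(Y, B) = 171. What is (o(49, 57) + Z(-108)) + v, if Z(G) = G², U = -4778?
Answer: 11835 + √26476364846/4778 ≈ 11869.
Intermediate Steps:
v = √26476364846/4778 (v = √(1161 + 5951/(-4778)) = √(1161 + 5951*(-1/4778)) = √(1161 - 5951/4778) = √(5541307/4778) = √26476364846/4778 ≈ 34.055)
(o(49, 57) + Z(-108)) + v = (171 + (-108)²) + √26476364846/4778 = (171 + 11664) + √26476364846/4778 = 11835 + √26476364846/4778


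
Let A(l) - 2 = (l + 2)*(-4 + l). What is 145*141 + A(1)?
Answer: 20438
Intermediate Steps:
A(l) = 2 + (-4 + l)*(2 + l) (A(l) = 2 + (l + 2)*(-4 + l) = 2 + (2 + l)*(-4 + l) = 2 + (-4 + l)*(2 + l))
145*141 + A(1) = 145*141 + (-6 + 1**2 - 2*1) = 20445 + (-6 + 1 - 2) = 20445 - 7 = 20438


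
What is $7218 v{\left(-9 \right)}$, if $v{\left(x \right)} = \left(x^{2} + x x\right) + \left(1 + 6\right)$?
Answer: $1219842$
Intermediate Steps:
$v{\left(x \right)} = 7 + 2 x^{2}$ ($v{\left(x \right)} = \left(x^{2} + x^{2}\right) + 7 = 2 x^{2} + 7 = 7 + 2 x^{2}$)
$7218 v{\left(-9 \right)} = 7218 \left(7 + 2 \left(-9\right)^{2}\right) = 7218 \left(7 + 2 \cdot 81\right) = 7218 \left(7 + 162\right) = 7218 \cdot 169 = 1219842$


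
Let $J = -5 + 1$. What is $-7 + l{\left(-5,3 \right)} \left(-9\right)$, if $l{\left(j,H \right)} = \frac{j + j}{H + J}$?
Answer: $-97$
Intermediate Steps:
$J = -4$
$l{\left(j,H \right)} = \frac{2 j}{-4 + H}$ ($l{\left(j,H \right)} = \frac{j + j}{H - 4} = \frac{2 j}{-4 + H}$)
$-7 + l{\left(-5,3 \right)} \left(-9\right) = -7 + 2 \left(-5\right) \frac{1}{-4 + 3} \left(-9\right) = -7 + 2 \left(-5\right) \frac{1}{-1} \left(-9\right) = -7 + 2 \left(-5\right) \left(-1\right) \left(-9\right) = -7 + 10 \left(-9\right) = -7 - 90 = -97$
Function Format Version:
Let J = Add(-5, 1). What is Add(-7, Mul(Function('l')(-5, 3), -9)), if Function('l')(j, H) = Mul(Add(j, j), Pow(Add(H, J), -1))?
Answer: -97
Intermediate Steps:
J = -4
Function('l')(j, H) = Mul(2, j, Pow(Add(-4, H), -1)) (Function('l')(j, H) = Mul(Add(j, j), Pow(Add(H, -4), -1)) = Mul(Mul(2, j), Pow(Add(-4, H), -1)) = Mul(2, j, Pow(Add(-4, H), -1)))
Add(-7, Mul(Function('l')(-5, 3), -9)) = Add(-7, Mul(Mul(2, -5, Pow(Add(-4, 3), -1)), -9)) = Add(-7, Mul(Mul(2, -5, Pow(-1, -1)), -9)) = Add(-7, Mul(Mul(2, -5, -1), -9)) = Add(-7, Mul(10, -9)) = Add(-7, -90) = -97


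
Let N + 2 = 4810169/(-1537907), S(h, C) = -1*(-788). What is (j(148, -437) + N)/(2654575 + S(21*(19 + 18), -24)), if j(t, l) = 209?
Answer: 44790940/583385906463 ≈ 7.6778e-5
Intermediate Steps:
S(h, C) = 788
N = -1126569/219701 (N = -2 + 4810169/(-1537907) = -2 + 4810169*(-1/1537907) = -2 - 687167/219701 = -1126569/219701 ≈ -5.1277)
(j(148, -437) + N)/(2654575 + S(21*(19 + 18), -24)) = (209 - 1126569/219701)/(2654575 + 788) = (44790940/219701)/2655363 = (44790940/219701)*(1/2655363) = 44790940/583385906463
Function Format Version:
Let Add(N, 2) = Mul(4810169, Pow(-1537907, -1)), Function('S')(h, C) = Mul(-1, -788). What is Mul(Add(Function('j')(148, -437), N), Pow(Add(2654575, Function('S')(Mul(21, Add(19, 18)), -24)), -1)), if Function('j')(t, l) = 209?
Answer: Rational(44790940, 583385906463) ≈ 7.6778e-5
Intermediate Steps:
Function('S')(h, C) = 788
N = Rational(-1126569, 219701) (N = Add(-2, Mul(4810169, Pow(-1537907, -1))) = Add(-2, Mul(4810169, Rational(-1, 1537907))) = Add(-2, Rational(-687167, 219701)) = Rational(-1126569, 219701) ≈ -5.1277)
Mul(Add(Function('j')(148, -437), N), Pow(Add(2654575, Function('S')(Mul(21, Add(19, 18)), -24)), -1)) = Mul(Add(209, Rational(-1126569, 219701)), Pow(Add(2654575, 788), -1)) = Mul(Rational(44790940, 219701), Pow(2655363, -1)) = Mul(Rational(44790940, 219701), Rational(1, 2655363)) = Rational(44790940, 583385906463)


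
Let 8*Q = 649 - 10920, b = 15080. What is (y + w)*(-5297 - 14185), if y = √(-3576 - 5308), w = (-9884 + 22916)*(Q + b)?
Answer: -3502690229682 - 38964*I*√2221 ≈ -3.5027e+12 - 1.8363e+6*I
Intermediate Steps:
Q = -10271/8 (Q = (649 - 10920)/8 = (⅛)*(-10271) = -10271/8 ≈ -1283.9)
w = 179791101 (w = (-9884 + 22916)*(-10271/8 + 15080) = 13032*(110369/8) = 179791101)
y = 2*I*√2221 (y = √(-8884) = 2*I*√2221 ≈ 94.255*I)
(y + w)*(-5297 - 14185) = (2*I*√2221 + 179791101)*(-5297 - 14185) = (179791101 + 2*I*√2221)*(-19482) = -3502690229682 - 38964*I*√2221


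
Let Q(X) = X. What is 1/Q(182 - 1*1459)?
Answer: -1/1277 ≈ -0.00078308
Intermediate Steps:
1/Q(182 - 1*1459) = 1/(182 - 1*1459) = 1/(182 - 1459) = 1/(-1277) = -1/1277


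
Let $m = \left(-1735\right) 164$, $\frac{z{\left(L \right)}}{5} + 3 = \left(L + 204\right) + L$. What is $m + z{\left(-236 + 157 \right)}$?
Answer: $-284325$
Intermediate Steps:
$z{\left(L \right)} = 1005 + 10 L$ ($z{\left(L \right)} = -15 + 5 \left(\left(L + 204\right) + L\right) = -15 + 5 \left(\left(204 + L\right) + L\right) = -15 + 5 \left(204 + 2 L\right) = -15 + \left(1020 + 10 L\right) = 1005 + 10 L$)
$m = -284540$
$m + z{\left(-236 + 157 \right)} = -284540 + \left(1005 + 10 \left(-236 + 157\right)\right) = -284540 + \left(1005 + 10 \left(-79\right)\right) = -284540 + \left(1005 - 790\right) = -284540 + 215 = -284325$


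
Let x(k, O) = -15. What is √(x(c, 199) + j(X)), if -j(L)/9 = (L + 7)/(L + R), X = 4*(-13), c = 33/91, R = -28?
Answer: I*√321/4 ≈ 4.4791*I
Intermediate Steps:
c = 33/91 (c = 33*(1/91) = 33/91 ≈ 0.36264)
X = -52
j(L) = -9*(7 + L)/(-28 + L) (j(L) = -9*(L + 7)/(L - 28) = -9*(7 + L)/(-28 + L))
√(x(c, 199) + j(X)) = √(-15 + 9*(-7 - 1*(-52))/(-28 - 52)) = √(-15 + 9*(-7 + 52)/(-80)) = √(-15 + 9*(-1/80)*45) = √(-15 - 81/16) = √(-321/16) = I*√321/4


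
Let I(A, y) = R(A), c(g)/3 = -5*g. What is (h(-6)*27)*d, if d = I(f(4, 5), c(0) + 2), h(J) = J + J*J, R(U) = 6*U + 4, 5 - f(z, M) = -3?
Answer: 42120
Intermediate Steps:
f(z, M) = 8 (f(z, M) = 5 - 1*(-3) = 5 + 3 = 8)
c(g) = -15*g (c(g) = 3*(-5*g) = -15*g)
R(U) = 4 + 6*U
h(J) = J + J**2
I(A, y) = 4 + 6*A
d = 52 (d = 4 + 6*8 = 4 + 48 = 52)
(h(-6)*27)*d = (-6*(1 - 6)*27)*52 = (-6*(-5)*27)*52 = (30*27)*52 = 810*52 = 42120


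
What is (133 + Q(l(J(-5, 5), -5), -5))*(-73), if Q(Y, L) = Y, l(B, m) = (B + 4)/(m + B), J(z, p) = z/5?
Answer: -19345/2 ≈ -9672.5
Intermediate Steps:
J(z, p) = z/5 (J(z, p) = z*(1/5) = z/5)
l(B, m) = (4 + B)/(B + m)
(133 + Q(l(J(-5, 5), -5), -5))*(-73) = (133 + (4 + (1/5)*(-5))/((1/5)*(-5) - 5))*(-73) = (133 + (4 - 1)/(-1 - 5))*(-73) = (133 + 3/(-6))*(-73) = (133 - 1/6*3)*(-73) = (133 - 1/2)*(-73) = (265/2)*(-73) = -19345/2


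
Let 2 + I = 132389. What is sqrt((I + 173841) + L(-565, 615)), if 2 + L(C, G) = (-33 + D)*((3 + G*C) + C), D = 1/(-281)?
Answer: 2*sqrt(232790561241)/281 ≈ 3434.0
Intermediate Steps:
I = 132387 (I = -2 + 132389 = 132387)
D = -1/281 ≈ -0.0035587
L(C, G) = -28384/281 - 9274*C/281 - 9274*C*G/281 (L(C, G) = -2 + (-33 - 1/281)*((3 + G*C) + C) = -2 - 9274*((3 + C*G) + C)/281 = -2 - 9274*(3 + C + C*G)/281 = -2 + (-27822/281 - 9274*C/281 - 9274*C*G/281) = -28384/281 - 9274*C/281 - 9274*C*G/281)
sqrt((I + 173841) + L(-565, 615)) = sqrt((132387 + 173841) + (-28384/281 - 9274/281*(-565) - 9274/281*(-565)*615)) = sqrt(306228 + (-28384/281 + 5239810/281 + 3222483150/281)) = sqrt(306228 + 3227694576/281) = sqrt(3313744644/281) = 2*sqrt(232790561241)/281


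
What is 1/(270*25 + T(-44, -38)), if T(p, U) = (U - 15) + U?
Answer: 1/6659 ≈ 0.00015017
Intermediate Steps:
T(p, U) = -15 + 2*U (T(p, U) = (-15 + U) + U = -15 + 2*U)
1/(270*25 + T(-44, -38)) = 1/(270*25 + (-15 + 2*(-38))) = 1/(6750 + (-15 - 76)) = 1/(6750 - 91) = 1/6659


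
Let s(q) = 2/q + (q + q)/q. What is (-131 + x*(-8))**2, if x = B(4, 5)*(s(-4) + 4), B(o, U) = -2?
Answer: 1849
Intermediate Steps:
s(q) = 2 + 2/q (s(q) = 2/q + (2*q)/q = 2/q + 2 = 2 + 2/q)
x = -11 (x = -2*((2 + 2/(-4)) + 4) = -2*((2 + 2*(-1/4)) + 4) = -2*((2 - 1/2) + 4) = -2*(3/2 + 4) = -2*11/2 = -11)
(-131 + x*(-8))**2 = (-131 - 11*(-8))**2 = (-131 + 88)**2 = (-43)**2 = 1849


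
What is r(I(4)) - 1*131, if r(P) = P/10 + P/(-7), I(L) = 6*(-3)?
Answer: -4558/35 ≈ -130.23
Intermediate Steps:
I(L) = -18
r(P) = -3*P/70 (r(P) = P*(1/10) + P*(-1/7) = P/10 - P/7 = -3*P/70)
r(I(4)) - 1*131 = -3/70*(-18) - 1*131 = 27/35 - 131 = -4558/35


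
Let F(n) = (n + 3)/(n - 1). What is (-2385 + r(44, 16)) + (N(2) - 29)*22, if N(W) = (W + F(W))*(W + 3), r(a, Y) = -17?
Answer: -2270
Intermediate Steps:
F(n) = (3 + n)/(-1 + n)
N(W) = (3 + W)*(W + (3 + W)/(-1 + W)) (N(W) = (W + (3 + W)/(-1 + W))*(W + 3) = (W + (3 + W)/(-1 + W))*(3 + W) = (3 + W)*(W + (3 + W)/(-1 + W)))
(-2385 + r(44, 16)) + (N(2) - 29)*22 = (-2385 - 17) + ((9 + 2³ + 3*2 + 3*2²)/(-1 + 2) - 29)*22 = -2402 + ((9 + 8 + 6 + 3*4)/1 - 29)*22 = -2402 + (1*(9 + 8 + 6 + 12) - 29)*22 = -2402 + (1*35 - 29)*22 = -2402 + (35 - 29)*22 = -2402 + 6*22 = -2402 + 132 = -2270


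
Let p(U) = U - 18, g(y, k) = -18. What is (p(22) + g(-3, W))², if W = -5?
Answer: 196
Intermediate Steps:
p(U) = -18 + U
(p(22) + g(-3, W))² = ((-18 + 22) - 18)² = (4 - 18)² = (-14)² = 196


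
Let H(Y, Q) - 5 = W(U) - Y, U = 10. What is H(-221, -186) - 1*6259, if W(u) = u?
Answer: -6023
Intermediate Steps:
H(Y, Q) = 15 - Y (H(Y, Q) = 5 + (10 - Y) = 15 - Y)
H(-221, -186) - 1*6259 = (15 - 1*(-221)) - 1*6259 = (15 + 221) - 6259 = 236 - 6259 = -6023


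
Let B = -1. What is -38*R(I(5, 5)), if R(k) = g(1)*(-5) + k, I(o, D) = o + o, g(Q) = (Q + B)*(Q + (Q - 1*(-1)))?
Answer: -380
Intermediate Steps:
g(Q) = (1 + 2*Q)*(-1 + Q) (g(Q) = (Q - 1)*(Q + (Q - 1*(-1))) = (-1 + Q)*(Q + (Q + 1)) = (-1 + Q)*(Q + (1 + Q)) = (-1 + Q)*(1 + 2*Q) = (1 + 2*Q)*(-1 + Q))
I(o, D) = 2*o
R(k) = k (R(k) = (-1 - 1*1 + 2*1²)*(-5) + k = (-1 - 1 + 2*1)*(-5) + k = (-1 - 1 + 2)*(-5) + k = 0*(-5) + k = 0 + k = k)
-38*R(I(5, 5)) = -76*5 = -38*10 = -380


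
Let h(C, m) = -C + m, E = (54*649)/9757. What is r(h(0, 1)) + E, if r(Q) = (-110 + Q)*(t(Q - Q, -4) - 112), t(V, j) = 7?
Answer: 10154901/887 ≈ 11449.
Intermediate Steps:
E = 3186/887 (E = 35046*(1/9757) = 3186/887 ≈ 3.5919)
h(C, m) = m - C
r(Q) = 11550 - 105*Q (r(Q) = (-110 + Q)*(7 - 112) = (-110 + Q)*(-105) = 11550 - 105*Q)
r(h(0, 1)) + E = (11550 - 105*(1 - 1*0)) + 3186/887 = (11550 - 105*(1 + 0)) + 3186/887 = (11550 - 105*1) + 3186/887 = (11550 - 105) + 3186/887 = 11445 + 3186/887 = 10154901/887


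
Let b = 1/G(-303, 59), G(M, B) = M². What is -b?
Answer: -1/91809 ≈ -1.0892e-5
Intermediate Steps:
b = 1/91809 (b = 1/((-303)²) = 1/91809 ≈ 1.0892e-5)
-b = -1*1/91809 = -1/91809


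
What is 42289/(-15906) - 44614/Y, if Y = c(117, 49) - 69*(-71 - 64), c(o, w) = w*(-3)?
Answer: -30481551/4050728 ≈ -7.5250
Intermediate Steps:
c(o, w) = -3*w
Y = 9168 (Y = -3*49 - 69*(-71 - 64) = -147 - 69*(-135) = -147 - 1*(-9315) = -147 + 9315 = 9168)
42289/(-15906) - 44614/Y = 42289/(-15906) - 44614/9168 = 42289*(-1/15906) - 44614*1/9168 = -42289/15906 - 22307/4584 = -30481551/4050728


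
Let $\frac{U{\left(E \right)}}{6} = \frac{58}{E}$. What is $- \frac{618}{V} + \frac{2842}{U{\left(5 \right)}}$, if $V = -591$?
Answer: $\frac{49501}{1182} \approx 41.879$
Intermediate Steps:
$U{\left(E \right)} = \frac{348}{E}$ ($U{\left(E \right)} = 6 \frac{58}{E} = \frac{348}{E}$)
$- \frac{618}{V} + \frac{2842}{U{\left(5 \right)}} = - \frac{618}{-591} + \frac{2842}{348 \cdot \frac{1}{5}} = \left(-618\right) \left(- \frac{1}{591}\right) + \frac{2842}{348 \cdot \frac{1}{5}} = \frac{206}{197} + \frac{2842}{\frac{348}{5}} = \frac{206}{197} + 2842 \cdot \frac{5}{348} = \frac{206}{197} + \frac{245}{6} = \frac{49501}{1182}$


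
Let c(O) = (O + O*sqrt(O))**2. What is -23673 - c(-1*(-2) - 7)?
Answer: -23573 - 50*I*sqrt(5) ≈ -23573.0 - 111.8*I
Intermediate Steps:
c(O) = (O + O**(3/2))**2
-23673 - c(-1*(-2) - 7) = -23673 - ((-1*(-2) - 7) + (-1*(-2) - 7)**(3/2))**2 = -23673 - ((2 - 7) + (2 - 7)**(3/2))**2 = -23673 - (-5 + (-5)**(3/2))**2 = -23673 - (-5 - 5*I*sqrt(5))**2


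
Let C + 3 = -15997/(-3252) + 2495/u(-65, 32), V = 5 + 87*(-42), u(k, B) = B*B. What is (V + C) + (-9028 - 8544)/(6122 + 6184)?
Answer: -2075201060717/569160704 ≈ -3646.1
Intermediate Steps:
u(k, B) = B**2
V = -3649 (V = 5 - 3654 = -3649)
C = 3626131/832512 (C = -3 + (-15997/(-3252) + 2495/(32**2)) = -3 + (-15997*(-1/3252) + 2495/1024) = -3 + (15997/3252 + 2495*(1/1024)) = -3 + (15997/3252 + 2495/1024) = -3 + 6123667/832512 = 3626131/832512 ≈ 4.3557)
(V + C) + (-9028 - 8544)/(6122 + 6184) = (-3649 + 3626131/832512) + (-9028 - 8544)/(6122 + 6184) = -3034210157/832512 - 17572/12306 = -3034210157/832512 - 17572*1/12306 = -3034210157/832512 - 8786/6153 = -2075201060717/569160704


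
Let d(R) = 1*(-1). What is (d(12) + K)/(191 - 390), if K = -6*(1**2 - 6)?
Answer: -29/199 ≈ -0.14573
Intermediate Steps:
d(R) = -1
K = 30 (K = -6*(1 - 6) = -6*(-5) = 30)
(d(12) + K)/(191 - 390) = (-1 + 30)/(191 - 390) = 29/(-199) = 29*(-1/199) = -29/199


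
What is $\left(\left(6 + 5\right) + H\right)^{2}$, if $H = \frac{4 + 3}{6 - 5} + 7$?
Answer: $625$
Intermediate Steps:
$H = 14$ ($H = \frac{7}{1} + 7 = 7 \cdot 1 + 7 = 7 + 7 = 14$)
$\left(\left(6 + 5\right) + H\right)^{2} = \left(\left(6 + 5\right) + 14\right)^{2} = \left(11 + 14\right)^{2} = 25^{2} = 625$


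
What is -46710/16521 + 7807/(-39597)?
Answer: -659518439/218060679 ≈ -3.0245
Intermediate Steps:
-46710/16521 + 7807/(-39597) = -46710*1/16521 + 7807*(-1/39597) = -15570/5507 - 7807/39597 = -659518439/218060679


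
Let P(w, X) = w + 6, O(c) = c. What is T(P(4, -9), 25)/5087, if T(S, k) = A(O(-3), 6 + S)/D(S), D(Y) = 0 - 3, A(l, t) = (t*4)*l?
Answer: 64/5087 ≈ 0.012581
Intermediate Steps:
A(l, t) = 4*l*t (A(l, t) = (4*t)*l = 4*l*t)
D(Y) = -3
P(w, X) = 6 + w
T(S, k) = 24 + 4*S (T(S, k) = (4*(-3)*(6 + S))/(-3) = (-72 - 12*S)*(-⅓) = 24 + 4*S)
T(P(4, -9), 25)/5087 = (24 + 4*(6 + 4))/5087 = (24 + 4*10)*(1/5087) = (24 + 40)*(1/5087) = 64*(1/5087) = 64/5087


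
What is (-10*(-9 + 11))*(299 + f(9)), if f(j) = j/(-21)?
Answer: -41800/7 ≈ -5971.4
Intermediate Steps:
f(j) = -j/21 (f(j) = j*(-1/21) = -j/21)
(-10*(-9 + 11))*(299 + f(9)) = (-10*(-9 + 11))*(299 - 1/21*9) = (-10*2)*(299 - 3/7) = -20*2090/7 = -41800/7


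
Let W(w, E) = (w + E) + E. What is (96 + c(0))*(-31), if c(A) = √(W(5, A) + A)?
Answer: -2976 - 31*√5 ≈ -3045.3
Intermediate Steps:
W(w, E) = w + 2*E (W(w, E) = (E + w) + E = w + 2*E)
c(A) = √(5 + 3*A) (c(A) = √((5 + 2*A) + A) = √(5 + 3*A))
(96 + c(0))*(-31) = (96 + √(5 + 3*0))*(-31) = (96 + √(5 + 0))*(-31) = (96 + √5)*(-31) = -2976 - 31*√5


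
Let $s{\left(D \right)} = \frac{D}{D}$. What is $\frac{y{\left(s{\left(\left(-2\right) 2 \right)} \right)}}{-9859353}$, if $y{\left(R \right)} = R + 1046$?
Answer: $- \frac{349}{3286451} \approx -0.00010619$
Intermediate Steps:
$s{\left(D \right)} = 1$
$y{\left(R \right)} = 1046 + R$
$\frac{y{\left(s{\left(\left(-2\right) 2 \right)} \right)}}{-9859353} = \frac{1046 + 1}{-9859353} = 1047 \left(- \frac{1}{9859353}\right) = - \frac{349}{3286451}$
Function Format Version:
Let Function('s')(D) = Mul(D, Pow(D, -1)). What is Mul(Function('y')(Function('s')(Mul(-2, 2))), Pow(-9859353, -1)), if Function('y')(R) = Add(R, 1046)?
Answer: Rational(-349, 3286451) ≈ -0.00010619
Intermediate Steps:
Function('s')(D) = 1
Function('y')(R) = Add(1046, R)
Mul(Function('y')(Function('s')(Mul(-2, 2))), Pow(-9859353, -1)) = Mul(Add(1046, 1), Pow(-9859353, -1)) = Mul(1047, Rational(-1, 9859353)) = Rational(-349, 3286451)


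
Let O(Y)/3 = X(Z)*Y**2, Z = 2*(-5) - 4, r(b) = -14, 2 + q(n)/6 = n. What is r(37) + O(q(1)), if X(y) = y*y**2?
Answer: -296366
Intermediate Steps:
q(n) = -12 + 6*n
Z = -14 (Z = -10 - 4 = -14)
X(y) = y**3
O(Y) = -8232*Y**2 (O(Y) = 3*((-14)**3*Y**2) = 3*(-2744*Y**2) = -8232*Y**2)
r(37) + O(q(1)) = -14 - 8232*(-12 + 6*1)**2 = -14 - 8232*(-12 + 6)**2 = -14 - 8232*(-6)**2 = -14 - 8232*36 = -14 - 296352 = -296366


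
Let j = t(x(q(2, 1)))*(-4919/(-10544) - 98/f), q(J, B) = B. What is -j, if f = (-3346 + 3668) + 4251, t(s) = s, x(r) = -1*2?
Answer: 21461275/24108856 ≈ 0.89018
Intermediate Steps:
x(r) = -2
f = 4573 (f = 322 + 4251 = 4573)
j = -21461275/24108856 (j = -2*(-4919/(-10544) - 98/4573) = -2*(-4919*(-1/10544) - 98*1/4573) = -2*(4919/10544 - 98/4573) = -2*21461275/48217712 = -21461275/24108856 ≈ -0.89018)
-j = -1*(-21461275/24108856) = 21461275/24108856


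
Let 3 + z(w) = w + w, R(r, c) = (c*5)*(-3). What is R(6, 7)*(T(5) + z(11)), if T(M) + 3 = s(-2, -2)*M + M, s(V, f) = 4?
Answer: -4305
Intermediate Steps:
R(r, c) = -15*c (R(r, c) = (5*c)*(-3) = -15*c)
z(w) = -3 + 2*w (z(w) = -3 + (w + w) = -3 + 2*w)
T(M) = -3 + 5*M (T(M) = -3 + (4*M + M) = -3 + 5*M)
R(6, 7)*(T(5) + z(11)) = (-15*7)*((-3 + 5*5) + (-3 + 2*11)) = -105*((-3 + 25) + (-3 + 22)) = -105*(22 + 19) = -105*41 = -4305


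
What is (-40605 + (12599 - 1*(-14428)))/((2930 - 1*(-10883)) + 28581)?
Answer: -6789/21197 ≈ -0.32028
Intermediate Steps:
(-40605 + (12599 - 1*(-14428)))/((2930 - 1*(-10883)) + 28581) = (-40605 + (12599 + 14428))/((2930 + 10883) + 28581) = (-40605 + 27027)/(13813 + 28581) = -13578/42394 = -13578*1/42394 = -6789/21197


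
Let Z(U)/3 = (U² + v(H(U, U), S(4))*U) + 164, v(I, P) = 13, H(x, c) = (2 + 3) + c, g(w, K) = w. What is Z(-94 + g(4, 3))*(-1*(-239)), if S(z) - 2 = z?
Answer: 5086398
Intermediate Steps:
S(z) = 2 + z
H(x, c) = 5 + c
Z(U) = 492 + 3*U² + 39*U (Z(U) = 3*((U² + 13*U) + 164) = 3*(164 + U² + 13*U) = 492 + 3*U² + 39*U)
Z(-94 + g(4, 3))*(-1*(-239)) = (492 + 3*(-94 + 4)² + 39*(-94 + 4))*(-1*(-239)) = (492 + 3*(-90)² + 39*(-90))*239 = (492 + 3*8100 - 3510)*239 = (492 + 24300 - 3510)*239 = 21282*239 = 5086398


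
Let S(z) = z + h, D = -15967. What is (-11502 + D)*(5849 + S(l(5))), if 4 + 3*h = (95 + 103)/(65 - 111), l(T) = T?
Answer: -11090196715/69 ≈ -1.6073e+8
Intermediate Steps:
h = -191/69 (h = -4/3 + ((95 + 103)/(65 - 111))/3 = -4/3 + (198/(-46))/3 = -4/3 + (198*(-1/46))/3 = -4/3 + (1/3)*(-99/23) = -4/3 - 33/23 = -191/69 ≈ -2.7681)
S(z) = -191/69 + z (S(z) = z - 191/69 = -191/69 + z)
(-11502 + D)*(5849 + S(l(5))) = (-11502 - 15967)*(5849 + (-191/69 + 5)) = -27469*(5849 + 154/69) = -27469*403735/69 = -11090196715/69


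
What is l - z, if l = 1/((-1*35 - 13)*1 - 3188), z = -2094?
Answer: 6776183/3236 ≈ 2094.0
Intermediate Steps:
l = -1/3236 (l = 1/((-35 - 13)*1 - 3188) = 1/(-48*1 - 3188) = 1/(-48 - 3188) = 1/(-3236) = -1/3236 ≈ -0.00030902)
l - z = -1/3236 - 1*(-2094) = -1/3236 + 2094 = 6776183/3236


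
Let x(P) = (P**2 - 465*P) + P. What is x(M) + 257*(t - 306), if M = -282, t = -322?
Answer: 48976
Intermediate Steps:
x(P) = P**2 - 464*P
x(M) + 257*(t - 306) = -282*(-464 - 282) + 257*(-322 - 306) = -282*(-746) + 257*(-628) = 210372 - 161396 = 48976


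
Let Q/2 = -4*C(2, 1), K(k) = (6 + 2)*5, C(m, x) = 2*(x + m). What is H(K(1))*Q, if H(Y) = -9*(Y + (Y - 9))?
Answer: 30672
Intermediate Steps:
C(m, x) = 2*m + 2*x (C(m, x) = 2*(m + x) = 2*m + 2*x)
K(k) = 40 (K(k) = 8*5 = 40)
Q = -48 (Q = 2*(-4*(2*2 + 2*1)) = 2*(-4*(4 + 2)) = 2*(-4*6) = 2*(-24) = -48)
H(Y) = 81 - 18*Y (H(Y) = -9*(Y + (-9 + Y)) = -9*(-9 + 2*Y) = 81 - 18*Y)
H(K(1))*Q = (81 - 18*40)*(-48) = (81 - 720)*(-48) = -639*(-48) = 30672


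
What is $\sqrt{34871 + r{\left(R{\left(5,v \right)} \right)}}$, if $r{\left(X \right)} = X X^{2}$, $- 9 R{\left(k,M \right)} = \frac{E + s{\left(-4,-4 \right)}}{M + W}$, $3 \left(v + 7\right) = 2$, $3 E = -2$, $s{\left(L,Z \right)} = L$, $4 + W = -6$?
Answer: $\frac{\sqrt{61035722503}}{1323} \approx 186.74$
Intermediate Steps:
$W = -10$ ($W = -4 - 6 = -10$)
$E = - \frac{2}{3}$ ($E = \frac{1}{3} \left(-2\right) = - \frac{2}{3} \approx -0.66667$)
$v = - \frac{19}{3}$ ($v = -7 + \frac{1}{3} \cdot 2 = -7 + \frac{2}{3} = - \frac{19}{3} \approx -6.3333$)
$R{\left(k,M \right)} = \frac{14}{27 \left(-10 + M\right)}$ ($R{\left(k,M \right)} = - \frac{\left(- \frac{2}{3} - 4\right) \frac{1}{M - 10}}{9} = - \frac{\left(- \frac{14}{3}\right) \frac{1}{-10 + M}}{9} = \frac{14}{27 \left(-10 + M\right)}$)
$r{\left(X \right)} = X^{3}$
$\sqrt{34871 + r{\left(R{\left(5,v \right)} \right)}} = \sqrt{34871 + \left(\frac{14}{27 \left(-10 - \frac{19}{3}\right)}\right)^{3}} = \sqrt{34871 + \left(\frac{14}{27 \left(- \frac{49}{3}\right)}\right)^{3}} = \sqrt{34871 + \left(\frac{14}{27} \left(- \frac{3}{49}\right)\right)^{3}} = \sqrt{34871 + \left(- \frac{2}{63}\right)^{3}} = \sqrt{34871 - \frac{8}{250047}} = \sqrt{\frac{8719388929}{250047}} = \frac{\sqrt{61035722503}}{1323}$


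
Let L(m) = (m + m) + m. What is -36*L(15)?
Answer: -1620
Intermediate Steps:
L(m) = 3*m (L(m) = 2*m + m = 3*m)
-36*L(15) = -108*15 = -36*45 = -1620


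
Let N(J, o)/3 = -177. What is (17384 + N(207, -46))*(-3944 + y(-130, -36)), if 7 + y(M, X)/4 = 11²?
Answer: -58783264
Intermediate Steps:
y(M, X) = 456 (y(M, X) = -28 + 4*11² = -28 + 4*121 = -28 + 484 = 456)
N(J, o) = -531 (N(J, o) = 3*(-177) = -531)
(17384 + N(207, -46))*(-3944 + y(-130, -36)) = (17384 - 531)*(-3944 + 456) = 16853*(-3488) = -58783264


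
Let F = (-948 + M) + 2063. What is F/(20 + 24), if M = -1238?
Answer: -123/44 ≈ -2.7955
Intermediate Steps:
F = -123 (F = (-948 - 1238) + 2063 = -2186 + 2063 = -123)
F/(20 + 24) = -123/(20 + 24) = -123/44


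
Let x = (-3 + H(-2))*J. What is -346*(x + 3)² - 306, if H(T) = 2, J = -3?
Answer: -12762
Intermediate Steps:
x = 3 (x = (-3 + 2)*(-3) = -1*(-3) = 3)
-346*(x + 3)² - 306 = -346*(3 + 3)² - 306 = -346*6² - 306 = -346*36 - 306 = -12456 - 306 = -12762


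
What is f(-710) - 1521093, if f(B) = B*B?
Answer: -1016993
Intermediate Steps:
f(B) = B**2
f(-710) - 1521093 = (-710)**2 - 1521093 = 504100 - 1521093 = -1016993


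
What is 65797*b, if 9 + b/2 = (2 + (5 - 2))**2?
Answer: 2105504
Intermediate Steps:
b = 32 (b = -18 + 2*(2 + (5 - 2))**2 = -18 + 2*(2 + 3)**2 = -18 + 2*5**2 = -18 + 2*25 = -18 + 50 = 32)
65797*b = 65797*32 = 2105504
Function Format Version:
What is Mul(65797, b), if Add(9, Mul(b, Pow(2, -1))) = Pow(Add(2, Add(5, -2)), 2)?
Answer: 2105504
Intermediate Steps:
b = 32 (b = Add(-18, Mul(2, Pow(Add(2, Add(5, -2)), 2))) = Add(-18, Mul(2, Pow(Add(2, 3), 2))) = Add(-18, Mul(2, Pow(5, 2))) = Add(-18, Mul(2, 25)) = Add(-18, 50) = 32)
Mul(65797, b) = Mul(65797, 32) = 2105504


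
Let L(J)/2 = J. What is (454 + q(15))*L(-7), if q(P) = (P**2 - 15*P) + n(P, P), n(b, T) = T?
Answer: -6566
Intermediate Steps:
L(J) = 2*J
q(P) = P**2 - 14*P (q(P) = (P**2 - 15*P) + P = P**2 - 14*P)
(454 + q(15))*L(-7) = (454 + 15*(-14 + 15))*(2*(-7)) = (454 + 15*1)*(-14) = (454 + 15)*(-14) = 469*(-14) = -6566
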